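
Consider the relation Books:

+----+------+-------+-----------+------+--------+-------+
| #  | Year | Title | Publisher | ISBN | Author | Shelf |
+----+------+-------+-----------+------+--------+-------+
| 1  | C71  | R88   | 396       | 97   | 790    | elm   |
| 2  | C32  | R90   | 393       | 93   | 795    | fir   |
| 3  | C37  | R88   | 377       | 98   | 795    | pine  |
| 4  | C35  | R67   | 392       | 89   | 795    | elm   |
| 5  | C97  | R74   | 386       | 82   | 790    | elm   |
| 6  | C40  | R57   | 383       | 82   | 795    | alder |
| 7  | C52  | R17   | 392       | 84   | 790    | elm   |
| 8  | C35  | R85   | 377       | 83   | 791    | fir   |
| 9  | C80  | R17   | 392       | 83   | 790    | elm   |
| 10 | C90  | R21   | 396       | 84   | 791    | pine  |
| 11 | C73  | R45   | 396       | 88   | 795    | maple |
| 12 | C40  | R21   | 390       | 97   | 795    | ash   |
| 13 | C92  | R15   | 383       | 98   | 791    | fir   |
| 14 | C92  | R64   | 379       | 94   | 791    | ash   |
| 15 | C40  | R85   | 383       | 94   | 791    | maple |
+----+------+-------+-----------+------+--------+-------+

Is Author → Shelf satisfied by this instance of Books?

No

Author=790: rows 1, 5, 7, 9 → Shelf = elm, elm, elm, elm ✓
Author=795: rows 2, 3, 4, 6, 11, 12 → Shelf takes values {fir, pine, elm, alder, maple, ash} — violation
Author=791: rows 8, 10, 13, 14, 15 → Shelf takes values {fir, pine, ash, maple} — violation
Two rows agree on Author but differ on Shelf, so Author → Shelf does not hold.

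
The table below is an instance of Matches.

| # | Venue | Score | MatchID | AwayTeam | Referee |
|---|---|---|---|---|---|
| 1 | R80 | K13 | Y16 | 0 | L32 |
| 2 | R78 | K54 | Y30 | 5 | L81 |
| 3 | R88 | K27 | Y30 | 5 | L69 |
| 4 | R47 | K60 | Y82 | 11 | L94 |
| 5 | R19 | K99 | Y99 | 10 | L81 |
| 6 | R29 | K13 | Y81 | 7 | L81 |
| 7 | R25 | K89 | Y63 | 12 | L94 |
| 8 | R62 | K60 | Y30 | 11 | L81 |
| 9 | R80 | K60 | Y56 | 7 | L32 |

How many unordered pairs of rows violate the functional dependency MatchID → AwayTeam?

MatchID=Y30: violating pairs (2,8), (3,8) — 2 pairs.

2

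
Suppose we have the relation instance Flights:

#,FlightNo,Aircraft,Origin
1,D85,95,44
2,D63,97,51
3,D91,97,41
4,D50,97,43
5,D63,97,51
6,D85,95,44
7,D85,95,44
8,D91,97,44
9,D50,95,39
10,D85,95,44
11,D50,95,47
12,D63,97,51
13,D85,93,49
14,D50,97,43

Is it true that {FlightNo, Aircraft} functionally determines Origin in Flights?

(FlightNo=D85, Aircraft=95): rows 1, 6, 7, 10 → Origin = 44, 44, 44, 44 ✓
(FlightNo=D63, Aircraft=97): rows 2, 5, 12 → Origin = 51, 51, 51 ✓
(FlightNo=D91, Aircraft=97): rows 3, 8 → Origin takes values {41, 44} — violation
(FlightNo=D50, Aircraft=97): rows 4, 14 → Origin = 43, 43 ✓
(FlightNo=D50, Aircraft=95): rows 9, 11 → Origin takes values {39, 47} — violation
(FlightNo=D85, Aircraft=93): row 13 → Origin = 49 ✓
Two rows agree on {FlightNo, Aircraft} but differ on Origin, so {FlightNo, Aircraft} → Origin does not hold.

No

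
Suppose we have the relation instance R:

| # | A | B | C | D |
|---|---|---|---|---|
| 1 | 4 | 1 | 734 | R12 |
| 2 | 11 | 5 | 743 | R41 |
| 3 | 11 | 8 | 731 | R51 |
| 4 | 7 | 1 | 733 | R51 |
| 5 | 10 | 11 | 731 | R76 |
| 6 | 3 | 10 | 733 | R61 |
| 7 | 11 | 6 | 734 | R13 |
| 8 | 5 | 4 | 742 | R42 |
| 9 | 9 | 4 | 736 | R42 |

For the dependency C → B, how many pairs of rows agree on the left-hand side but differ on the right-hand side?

3

C=734: violating pairs (1,7) — 1 pair.
C=731: violating pairs (3,5) — 1 pair.
C=733: violating pairs (4,6) — 1 pair.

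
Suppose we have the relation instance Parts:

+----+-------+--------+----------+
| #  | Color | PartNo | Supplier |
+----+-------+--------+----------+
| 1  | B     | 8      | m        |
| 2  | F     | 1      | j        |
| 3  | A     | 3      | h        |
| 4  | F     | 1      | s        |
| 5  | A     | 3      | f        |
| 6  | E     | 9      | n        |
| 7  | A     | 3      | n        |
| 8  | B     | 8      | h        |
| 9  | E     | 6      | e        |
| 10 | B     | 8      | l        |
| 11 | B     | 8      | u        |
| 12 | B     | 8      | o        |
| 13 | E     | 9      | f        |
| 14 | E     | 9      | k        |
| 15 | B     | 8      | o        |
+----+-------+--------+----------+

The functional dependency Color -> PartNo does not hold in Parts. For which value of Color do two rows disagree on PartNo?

E

Color=B: rows 1, 8, 10, 11, 12, 15 → PartNo = 8, 8, 8, 8, 8, 8 ✓
Color=F: rows 2, 4 → PartNo = 1, 1 ✓
Color=A: rows 3, 5, 7 → PartNo = 3, 3, 3 ✓
Color=E: rows 6, 9, 13, 14 → PartNo takes values {9, 6} — violation
The only Color value with inconsistent PartNo is Color=E.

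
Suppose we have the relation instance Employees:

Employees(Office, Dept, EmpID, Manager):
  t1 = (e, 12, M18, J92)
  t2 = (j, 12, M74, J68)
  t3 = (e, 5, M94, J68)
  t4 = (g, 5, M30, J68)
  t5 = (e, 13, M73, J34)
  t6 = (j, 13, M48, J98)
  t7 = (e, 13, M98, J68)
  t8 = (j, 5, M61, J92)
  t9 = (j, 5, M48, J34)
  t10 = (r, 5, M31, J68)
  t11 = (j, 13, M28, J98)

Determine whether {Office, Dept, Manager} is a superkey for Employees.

Rows 6 and 11 have the same {Office, Dept, Manager} value (Office=j, Dept=13, Manager=J98) but are distinct tuples, so {Office, Dept, Manager} does not determine every attribute — not a superkey.

No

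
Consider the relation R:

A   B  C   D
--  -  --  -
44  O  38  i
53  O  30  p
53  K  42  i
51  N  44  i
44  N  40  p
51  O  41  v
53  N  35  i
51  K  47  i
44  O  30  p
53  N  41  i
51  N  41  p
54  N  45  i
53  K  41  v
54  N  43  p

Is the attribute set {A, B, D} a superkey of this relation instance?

No

Two distinct rows share (A=53, B=N, D=i), so {A, B, D} does not determine every attribute — not a superkey.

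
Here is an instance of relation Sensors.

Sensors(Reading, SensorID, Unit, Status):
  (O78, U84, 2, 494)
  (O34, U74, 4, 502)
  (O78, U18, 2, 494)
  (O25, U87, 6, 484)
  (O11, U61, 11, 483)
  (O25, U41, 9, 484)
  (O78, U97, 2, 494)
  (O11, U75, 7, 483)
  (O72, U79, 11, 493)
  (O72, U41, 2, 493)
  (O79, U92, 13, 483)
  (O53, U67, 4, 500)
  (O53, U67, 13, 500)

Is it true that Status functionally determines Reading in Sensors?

No

Status=494: 3 rows → Reading = O78, O78, O78 ✓
Status=502: 1 row → Reading = O34 ✓
Status=484: 2 rows → Reading = O25, O25 ✓
Status=483: 3 rows → Reading takes values {O11, O79} — violation
Status=493: 2 rows → Reading = O72, O72 ✓
Status=500: 2 rows → Reading = O53, O53 ✓
Two rows agree on Status but differ on Reading, so Status → Reading does not hold.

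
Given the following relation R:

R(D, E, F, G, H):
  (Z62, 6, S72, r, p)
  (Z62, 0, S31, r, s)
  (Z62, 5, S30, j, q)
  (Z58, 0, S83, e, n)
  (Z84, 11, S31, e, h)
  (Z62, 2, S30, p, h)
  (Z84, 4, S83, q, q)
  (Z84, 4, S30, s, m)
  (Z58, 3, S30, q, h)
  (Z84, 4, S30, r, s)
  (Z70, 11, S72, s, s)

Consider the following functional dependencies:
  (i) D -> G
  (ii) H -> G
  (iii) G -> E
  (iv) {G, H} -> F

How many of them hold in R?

0

(i) D -> G: D=Z62: 4 rows → G takes values {r, j, p} — violation; D=Z58: 2 rows → G takes values {e, q} — violation; D=Z84: 4 rows → G takes values {e, q, s, r} — violation — fails.
(ii) H -> G: H=s: 3 rows → G takes values {r, s} — violation; H=q: 2 rows → G takes values {j, q} — violation; H=h: 3 rows → G takes values {e, p, q} — violation — fails.
(iii) G -> E: G=r: 3 rows → E takes values {6, 0, 4} — violation; G=e: 2 rows → E takes values {0, 11} — violation; G=q: 2 rows → E takes values {4, 3} — violation; G=s: 2 rows → E takes values {4, 11} — violation — fails.
(iv) {G, H} -> F: (G=r, H=s): 2 rows → F takes values {S31, S30} — violation — fails.
None of the 4 dependencies hold.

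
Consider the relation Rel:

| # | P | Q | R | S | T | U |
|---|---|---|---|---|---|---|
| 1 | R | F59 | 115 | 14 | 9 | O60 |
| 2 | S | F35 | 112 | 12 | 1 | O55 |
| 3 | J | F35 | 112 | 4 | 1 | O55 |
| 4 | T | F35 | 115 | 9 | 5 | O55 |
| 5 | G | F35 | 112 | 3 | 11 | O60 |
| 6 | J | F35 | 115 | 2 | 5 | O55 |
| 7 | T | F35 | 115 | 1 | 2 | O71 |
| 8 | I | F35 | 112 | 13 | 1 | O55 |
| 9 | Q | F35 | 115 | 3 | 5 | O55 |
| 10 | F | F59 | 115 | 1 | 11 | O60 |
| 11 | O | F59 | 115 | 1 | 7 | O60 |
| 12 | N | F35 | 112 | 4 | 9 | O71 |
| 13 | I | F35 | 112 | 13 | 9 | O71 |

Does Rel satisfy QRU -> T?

No

(Q=F59, R=115, U=O60): rows 1, 10, 11 → T takes values {9, 11, 7} — violation
(Q=F35, R=112, U=O55): rows 2, 3, 8 → T = 1, 1, 1 ✓
(Q=F35, R=115, U=O55): rows 4, 6, 9 → T = 5, 5, 5 ✓
(Q=F35, R=112, U=O60): row 5 → T = 11 ✓
(Q=F35, R=115, U=O71): row 7 → T = 2 ✓
(Q=F35, R=112, U=O71): rows 12, 13 → T = 9, 9 ✓
Two rows agree on QRU but differ on T, so QRU -> T does not hold.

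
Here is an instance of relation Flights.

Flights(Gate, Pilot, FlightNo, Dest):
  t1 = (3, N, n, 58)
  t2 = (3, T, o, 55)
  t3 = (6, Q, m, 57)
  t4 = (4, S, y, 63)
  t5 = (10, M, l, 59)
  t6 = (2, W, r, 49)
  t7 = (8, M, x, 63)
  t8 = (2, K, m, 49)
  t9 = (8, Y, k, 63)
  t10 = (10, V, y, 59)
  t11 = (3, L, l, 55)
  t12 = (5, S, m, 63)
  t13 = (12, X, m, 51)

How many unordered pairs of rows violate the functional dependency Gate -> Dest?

2

Gate=3: violating pairs (1,2), (1,11) — 2 pairs.
Gate=10: all 2 rows agree on Dest — 0 pairs.
Gate=2: all 2 rows agree on Dest — 0 pairs.
Gate=8: all 2 rows agree on Dest — 0 pairs.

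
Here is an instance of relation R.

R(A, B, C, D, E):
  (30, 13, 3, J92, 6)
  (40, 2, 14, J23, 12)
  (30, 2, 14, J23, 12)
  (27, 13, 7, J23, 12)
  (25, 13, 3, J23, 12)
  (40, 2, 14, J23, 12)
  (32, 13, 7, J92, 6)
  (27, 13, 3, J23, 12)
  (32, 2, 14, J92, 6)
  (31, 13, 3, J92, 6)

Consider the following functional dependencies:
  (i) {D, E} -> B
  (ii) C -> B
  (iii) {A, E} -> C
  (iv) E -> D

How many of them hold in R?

(i) {D, E} -> B: (D=J92, E=6): 4 rows → B takes values {13, 2} — violation; (D=J23, E=12): 6 rows → B takes values {2, 13} — violation — fails.
(ii) C -> B: every LHS value maps to a single RHS value — holds.
(iii) {A, E} -> C: (A=27, E=12): 2 rows → C takes values {7, 3} — violation; (A=32, E=6): 2 rows → C takes values {7, 14} — violation — fails.
(iv) E -> D: every LHS value maps to a single RHS value — holds.
2 of the 4 dependencies hold.

2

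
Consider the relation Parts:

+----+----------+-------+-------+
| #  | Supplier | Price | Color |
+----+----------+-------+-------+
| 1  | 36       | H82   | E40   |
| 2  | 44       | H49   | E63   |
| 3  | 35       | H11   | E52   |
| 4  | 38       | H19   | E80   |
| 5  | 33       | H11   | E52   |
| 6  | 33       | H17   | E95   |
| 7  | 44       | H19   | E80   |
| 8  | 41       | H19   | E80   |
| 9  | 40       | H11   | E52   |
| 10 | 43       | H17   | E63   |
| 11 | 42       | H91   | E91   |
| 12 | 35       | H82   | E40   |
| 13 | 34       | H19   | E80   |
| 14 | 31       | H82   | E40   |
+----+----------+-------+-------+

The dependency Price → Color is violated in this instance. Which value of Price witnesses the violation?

Price=H82: rows 1, 12, 14 → Color = E40, E40, E40 ✓
Price=H49: row 2 → Color = E63 ✓
Price=H11: rows 3, 5, 9 → Color = E52, E52, E52 ✓
Price=H19: rows 4, 7, 8, 13 → Color = E80, E80, E80, E80 ✓
Price=H17: rows 6, 10 → Color takes values {E95, E63} — violation
Price=H91: row 11 → Color = E91 ✓
The only Price value with inconsistent Color is Price=H17.

H17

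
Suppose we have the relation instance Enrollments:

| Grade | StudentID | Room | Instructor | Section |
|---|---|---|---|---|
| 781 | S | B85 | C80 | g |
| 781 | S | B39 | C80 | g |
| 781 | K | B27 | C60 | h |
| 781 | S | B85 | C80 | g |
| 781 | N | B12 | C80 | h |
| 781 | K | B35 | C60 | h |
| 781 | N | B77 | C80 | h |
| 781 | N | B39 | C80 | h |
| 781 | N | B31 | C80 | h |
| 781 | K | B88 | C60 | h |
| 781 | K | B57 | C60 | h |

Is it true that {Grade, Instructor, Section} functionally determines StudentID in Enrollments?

Yes

(Grade=781, Instructor=C80, Section=g): 3 rows → StudentID = S, S, S ✓
(Grade=781, Instructor=C60, Section=h): 4 rows → StudentID = K, K, K, K ✓
(Grade=781, Instructor=C80, Section=h): 4 rows → StudentID = N, N, N, N ✓
Every {Grade, Instructor, Section} value is associated with a single StudentID value, so {Grade, Instructor, Section} -> StudentID holds.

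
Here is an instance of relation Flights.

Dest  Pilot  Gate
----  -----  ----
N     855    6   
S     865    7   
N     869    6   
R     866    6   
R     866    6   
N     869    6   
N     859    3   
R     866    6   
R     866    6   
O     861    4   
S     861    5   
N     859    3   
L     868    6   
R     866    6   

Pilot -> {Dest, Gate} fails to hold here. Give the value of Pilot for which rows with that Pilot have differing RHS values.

Pilot=855: 1 row → {Dest,Gate} = (N, 6) ✓
Pilot=865: 1 row → {Dest,Gate} = (S, 7) ✓
Pilot=869: 2 rows → {Dest,Gate} = (N, 6), (N, 6) ✓
Pilot=866: 5 rows → {Dest,Gate} = (R, 6), (R, 6), (R, 6), (R, 6), (R, 6) ✓
Pilot=859: 2 rows → {Dest,Gate} = (N, 3), (N, 3) ✓
Pilot=861: 2 rows → {Dest,Gate} takes values {(O, 4), (S, 5)} — violation
Pilot=868: 1 row → {Dest,Gate} = (L, 6) ✓
The only Pilot value with inconsistent RHS is Pilot=861.

861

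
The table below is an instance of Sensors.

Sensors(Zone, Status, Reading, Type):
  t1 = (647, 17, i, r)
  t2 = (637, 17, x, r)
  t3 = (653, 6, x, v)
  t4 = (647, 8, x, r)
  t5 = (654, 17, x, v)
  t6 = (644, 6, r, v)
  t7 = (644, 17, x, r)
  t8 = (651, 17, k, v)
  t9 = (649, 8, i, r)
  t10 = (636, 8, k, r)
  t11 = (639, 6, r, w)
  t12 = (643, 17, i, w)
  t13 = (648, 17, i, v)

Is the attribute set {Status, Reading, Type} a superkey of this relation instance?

No

Rows 2 and 7 have the same {Status, Reading, Type} value (Status=17, Reading=x, Type=r) but are distinct tuples, so {Status, Reading, Type} does not determine every attribute — not a superkey.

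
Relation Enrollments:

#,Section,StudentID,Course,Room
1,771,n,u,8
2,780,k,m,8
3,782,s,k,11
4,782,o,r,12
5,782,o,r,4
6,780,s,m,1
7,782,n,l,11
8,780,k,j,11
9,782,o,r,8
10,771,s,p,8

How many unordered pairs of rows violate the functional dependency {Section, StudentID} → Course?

1

(Section=780, StudentID=k): violating pairs (2,8) — 1 pair.
(Section=782, StudentID=o): all 3 rows agree on Course — 0 pairs.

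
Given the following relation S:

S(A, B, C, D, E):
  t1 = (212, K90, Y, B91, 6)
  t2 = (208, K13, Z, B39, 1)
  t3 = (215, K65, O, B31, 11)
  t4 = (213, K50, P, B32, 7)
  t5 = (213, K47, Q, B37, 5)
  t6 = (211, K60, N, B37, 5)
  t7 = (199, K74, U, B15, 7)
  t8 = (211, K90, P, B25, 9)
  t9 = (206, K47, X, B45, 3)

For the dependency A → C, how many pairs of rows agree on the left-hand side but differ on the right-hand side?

2

A=213: violating pairs (4,5) — 1 pair.
A=211: violating pairs (6,8) — 1 pair.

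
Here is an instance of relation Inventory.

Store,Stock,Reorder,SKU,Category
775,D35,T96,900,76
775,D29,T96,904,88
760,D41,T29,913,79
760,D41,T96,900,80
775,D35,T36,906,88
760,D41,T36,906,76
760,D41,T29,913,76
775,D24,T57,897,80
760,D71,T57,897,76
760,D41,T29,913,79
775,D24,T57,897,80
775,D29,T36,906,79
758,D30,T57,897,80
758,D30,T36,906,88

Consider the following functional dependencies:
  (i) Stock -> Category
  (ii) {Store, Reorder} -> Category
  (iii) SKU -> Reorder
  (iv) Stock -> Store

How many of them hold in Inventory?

2

(i) Stock -> Category: Stock=D35: 2 rows → Category takes values {76, 88} — violation; Stock=D29: 2 rows → Category takes values {88, 79} — violation; Stock=D41: 5 rows → Category takes values {79, 80, 76} — violation; Stock=D30: 2 rows → Category takes values {80, 88} — violation — fails.
(ii) {Store, Reorder} -> Category: (Store=775, Reorder=T96): 2 rows → Category takes values {76, 88} — violation; (Store=760, Reorder=T29): 3 rows → Category takes values {79, 76} — violation; (Store=775, Reorder=T36): 2 rows → Category takes values {88, 79} — violation — fails.
(iii) SKU -> Reorder: every LHS value maps to a single RHS value — holds.
(iv) Stock -> Store: every LHS value maps to a single RHS value — holds.
2 of the 4 dependencies hold.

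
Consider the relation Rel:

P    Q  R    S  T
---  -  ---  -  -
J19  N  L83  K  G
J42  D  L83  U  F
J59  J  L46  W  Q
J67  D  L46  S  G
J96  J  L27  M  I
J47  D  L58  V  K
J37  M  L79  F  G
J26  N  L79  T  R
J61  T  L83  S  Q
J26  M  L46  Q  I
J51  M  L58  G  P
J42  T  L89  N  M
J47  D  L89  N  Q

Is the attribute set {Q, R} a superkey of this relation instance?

All 13 rows have distinct {Q, R} values, so {Q, R} → (all attributes) holds and {Q, R} is a superkey.

Yes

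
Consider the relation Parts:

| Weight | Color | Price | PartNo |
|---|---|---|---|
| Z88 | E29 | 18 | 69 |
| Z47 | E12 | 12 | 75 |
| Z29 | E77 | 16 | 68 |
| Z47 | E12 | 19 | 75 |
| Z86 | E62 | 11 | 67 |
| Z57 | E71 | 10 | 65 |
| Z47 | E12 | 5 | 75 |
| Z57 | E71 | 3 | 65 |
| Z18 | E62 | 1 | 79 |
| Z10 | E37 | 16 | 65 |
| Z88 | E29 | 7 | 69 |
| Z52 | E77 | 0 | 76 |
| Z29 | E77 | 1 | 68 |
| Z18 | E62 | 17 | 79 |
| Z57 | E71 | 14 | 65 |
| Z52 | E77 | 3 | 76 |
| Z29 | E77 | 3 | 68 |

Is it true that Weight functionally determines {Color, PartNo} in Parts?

Weight=Z88: 2 rows → {Color,PartNo} = (E29, 69), (E29, 69) ✓
Weight=Z47: 3 rows → {Color,PartNo} = (E12, 75), (E12, 75), (E12, 75) ✓
Weight=Z29: 3 rows → {Color,PartNo} = (E77, 68), (E77, 68), (E77, 68) ✓
Weight=Z86: 1 row → {Color,PartNo} = (E62, 67) ✓
Weight=Z57: 3 rows → {Color,PartNo} = (E71, 65), (E71, 65), (E71, 65) ✓
Weight=Z18: 2 rows → {Color,PartNo} = (E62, 79), (E62, 79) ✓
Weight=Z10: 1 row → {Color,PartNo} = (E37, 65) ✓
Weight=Z52: 2 rows → {Color,PartNo} = (E77, 76), (E77, 76) ✓
Every Weight value is associated with a single {Color, PartNo} value, so Weight -> {Color, PartNo} holds.

Yes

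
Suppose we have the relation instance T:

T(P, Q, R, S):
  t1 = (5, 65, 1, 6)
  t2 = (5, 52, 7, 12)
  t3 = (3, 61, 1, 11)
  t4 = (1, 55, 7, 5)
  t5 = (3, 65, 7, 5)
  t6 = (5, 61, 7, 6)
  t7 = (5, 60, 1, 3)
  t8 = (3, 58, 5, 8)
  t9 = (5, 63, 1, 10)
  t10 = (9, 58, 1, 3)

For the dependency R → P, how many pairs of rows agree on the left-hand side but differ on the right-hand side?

R=1: violating pairs (1,3), (1,10), (3,7), (3,9), (3,10), (7,10), (9,10) — 7 pairs.
R=7: violating pairs (2,4), (2,5), (4,5), (4,6), (5,6) — 5 pairs.

12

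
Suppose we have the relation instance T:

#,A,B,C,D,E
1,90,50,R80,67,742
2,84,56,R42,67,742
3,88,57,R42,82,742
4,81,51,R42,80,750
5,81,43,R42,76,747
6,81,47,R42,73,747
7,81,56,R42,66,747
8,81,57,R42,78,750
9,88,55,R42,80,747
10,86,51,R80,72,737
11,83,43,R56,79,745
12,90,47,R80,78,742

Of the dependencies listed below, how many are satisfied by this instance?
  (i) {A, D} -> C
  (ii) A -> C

2

(i) {A, D} -> C: every LHS value maps to a single RHS value — holds.
(ii) A -> C: every LHS value maps to a single RHS value — holds.
2 of the 2 dependencies hold.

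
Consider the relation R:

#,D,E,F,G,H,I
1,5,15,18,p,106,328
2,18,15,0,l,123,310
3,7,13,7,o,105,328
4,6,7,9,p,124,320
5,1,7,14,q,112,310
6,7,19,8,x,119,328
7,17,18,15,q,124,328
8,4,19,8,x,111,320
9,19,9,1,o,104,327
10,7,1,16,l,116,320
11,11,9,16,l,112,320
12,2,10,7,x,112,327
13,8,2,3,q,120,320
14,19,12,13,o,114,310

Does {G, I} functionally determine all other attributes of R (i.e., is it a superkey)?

Rows 10 and 11 have the same {G, I} value (G=l, I=320) but are distinct tuples, so {G, I} does not determine every attribute — not a superkey.

No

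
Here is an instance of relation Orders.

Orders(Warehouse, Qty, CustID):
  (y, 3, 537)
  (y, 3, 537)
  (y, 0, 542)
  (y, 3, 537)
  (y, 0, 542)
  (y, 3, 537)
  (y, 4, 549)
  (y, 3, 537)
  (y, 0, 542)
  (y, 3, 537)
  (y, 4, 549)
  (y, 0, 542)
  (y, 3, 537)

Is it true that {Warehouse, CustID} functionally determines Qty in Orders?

Yes

(Warehouse=y, CustID=537): 7 rows → Qty = 3, 3, 3, 3, 3, 3, 3 ✓
(Warehouse=y, CustID=542): 4 rows → Qty = 0, 0, 0, 0 ✓
(Warehouse=y, CustID=549): 2 rows → Qty = 4, 4 ✓
Every {Warehouse, CustID} value is associated with a single Qty value, so {Warehouse, CustID} -> Qty holds.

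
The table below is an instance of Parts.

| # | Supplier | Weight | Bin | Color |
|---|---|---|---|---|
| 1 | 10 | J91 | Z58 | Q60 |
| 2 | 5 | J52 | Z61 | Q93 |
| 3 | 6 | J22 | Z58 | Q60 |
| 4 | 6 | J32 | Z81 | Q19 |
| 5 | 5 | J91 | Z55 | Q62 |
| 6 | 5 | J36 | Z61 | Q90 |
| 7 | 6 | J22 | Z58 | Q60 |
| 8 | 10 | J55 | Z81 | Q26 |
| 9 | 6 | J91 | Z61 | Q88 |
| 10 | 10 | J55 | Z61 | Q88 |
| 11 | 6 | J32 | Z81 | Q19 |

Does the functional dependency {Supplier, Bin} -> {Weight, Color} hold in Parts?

(Supplier=10, Bin=Z58): row 1 → {Weight,Color} = (J91, Q60) ✓
(Supplier=5, Bin=Z61): rows 2, 6 → {Weight,Color} takes values {(J52, Q93), (J36, Q90)} — violation
(Supplier=6, Bin=Z58): rows 3, 7 → {Weight,Color} = (J22, Q60), (J22, Q60) ✓
(Supplier=6, Bin=Z81): rows 4, 11 → {Weight,Color} = (J32, Q19), (J32, Q19) ✓
(Supplier=5, Bin=Z55): row 5 → {Weight,Color} = (J91, Q62) ✓
(Supplier=10, Bin=Z81): row 8 → {Weight,Color} = (J55, Q26) ✓
(Supplier=6, Bin=Z61): row 9 → {Weight,Color} = (J91, Q88) ✓
(Supplier=10, Bin=Z61): row 10 → {Weight,Color} = (J55, Q88) ✓
Two rows agree on {Supplier, Bin} but differ on {Weight, Color}, so {Supplier, Bin} -> {Weight, Color} does not hold.

No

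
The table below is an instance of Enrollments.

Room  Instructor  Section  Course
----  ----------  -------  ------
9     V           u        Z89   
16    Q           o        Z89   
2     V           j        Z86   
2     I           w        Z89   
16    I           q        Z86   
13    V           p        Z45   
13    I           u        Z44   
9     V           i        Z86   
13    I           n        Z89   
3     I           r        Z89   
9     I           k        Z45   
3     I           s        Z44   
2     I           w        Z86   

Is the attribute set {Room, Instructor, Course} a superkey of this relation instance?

All 13 rows have distinct {Room, Instructor, Course} values, so {Room, Instructor, Course} → (all attributes) holds and {Room, Instructor, Course} is a superkey.

Yes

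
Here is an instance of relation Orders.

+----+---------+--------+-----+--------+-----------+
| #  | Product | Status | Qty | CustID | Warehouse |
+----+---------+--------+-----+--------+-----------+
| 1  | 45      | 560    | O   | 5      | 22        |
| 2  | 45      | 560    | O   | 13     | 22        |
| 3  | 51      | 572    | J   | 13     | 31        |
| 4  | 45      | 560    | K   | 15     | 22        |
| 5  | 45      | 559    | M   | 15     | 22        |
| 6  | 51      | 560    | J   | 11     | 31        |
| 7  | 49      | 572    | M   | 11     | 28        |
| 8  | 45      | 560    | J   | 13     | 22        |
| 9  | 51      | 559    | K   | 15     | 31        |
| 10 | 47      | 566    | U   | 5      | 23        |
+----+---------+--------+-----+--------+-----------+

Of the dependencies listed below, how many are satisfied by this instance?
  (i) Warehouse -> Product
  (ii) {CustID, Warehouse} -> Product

(i) Warehouse -> Product: every LHS value maps to a single RHS value — holds.
(ii) {CustID, Warehouse} -> Product: every LHS value maps to a single RHS value — holds.
2 of the 2 dependencies hold.

2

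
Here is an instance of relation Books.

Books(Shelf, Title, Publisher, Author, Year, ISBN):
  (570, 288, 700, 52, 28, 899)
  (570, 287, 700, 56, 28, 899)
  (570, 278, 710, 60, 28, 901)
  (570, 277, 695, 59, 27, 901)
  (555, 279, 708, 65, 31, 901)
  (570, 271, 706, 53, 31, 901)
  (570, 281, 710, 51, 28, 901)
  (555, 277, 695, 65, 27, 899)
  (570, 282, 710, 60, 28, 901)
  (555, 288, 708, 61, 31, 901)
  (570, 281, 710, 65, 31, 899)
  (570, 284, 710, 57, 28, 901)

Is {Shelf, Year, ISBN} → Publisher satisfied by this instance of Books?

Yes

(Shelf=570, Year=28, ISBN=899): 2 rows → Publisher = 700, 700 ✓
(Shelf=570, Year=28, ISBN=901): 4 rows → Publisher = 710, 710, 710, 710 ✓
(Shelf=570, Year=27, ISBN=901): 1 row → Publisher = 695 ✓
(Shelf=555, Year=31, ISBN=901): 2 rows → Publisher = 708, 708 ✓
(Shelf=570, Year=31, ISBN=901): 1 row → Publisher = 706 ✓
(Shelf=555, Year=27, ISBN=899): 1 row → Publisher = 695 ✓
(Shelf=570, Year=31, ISBN=899): 1 row → Publisher = 710 ✓
Every {Shelf, Year, ISBN} value is associated with a single Publisher value, so {Shelf, Year, ISBN} → Publisher holds.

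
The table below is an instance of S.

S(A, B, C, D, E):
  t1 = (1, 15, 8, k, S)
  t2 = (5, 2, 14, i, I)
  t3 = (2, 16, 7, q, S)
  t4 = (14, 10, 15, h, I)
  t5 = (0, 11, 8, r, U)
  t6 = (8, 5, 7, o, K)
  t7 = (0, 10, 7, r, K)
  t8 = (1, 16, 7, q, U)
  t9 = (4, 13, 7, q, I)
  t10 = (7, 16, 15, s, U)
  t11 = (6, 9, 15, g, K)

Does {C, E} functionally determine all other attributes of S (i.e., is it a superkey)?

No

Rows 6 and 7 have the same {C, E} value (C=7, E=K) but are distinct tuples, so {C, E} does not determine every attribute — not a superkey.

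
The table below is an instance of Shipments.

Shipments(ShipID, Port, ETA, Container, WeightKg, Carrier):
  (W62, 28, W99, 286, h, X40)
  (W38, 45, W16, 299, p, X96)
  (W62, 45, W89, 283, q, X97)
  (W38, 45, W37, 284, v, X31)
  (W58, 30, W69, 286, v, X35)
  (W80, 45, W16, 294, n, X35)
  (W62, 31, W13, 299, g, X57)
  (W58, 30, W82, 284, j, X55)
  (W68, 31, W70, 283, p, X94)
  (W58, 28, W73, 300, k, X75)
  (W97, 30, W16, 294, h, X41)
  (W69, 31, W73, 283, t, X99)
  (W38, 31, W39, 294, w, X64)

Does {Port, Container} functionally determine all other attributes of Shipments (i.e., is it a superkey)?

Two distinct rows share (Port=31, Container=283), so {Port, Container} does not determine every attribute — not a superkey.

No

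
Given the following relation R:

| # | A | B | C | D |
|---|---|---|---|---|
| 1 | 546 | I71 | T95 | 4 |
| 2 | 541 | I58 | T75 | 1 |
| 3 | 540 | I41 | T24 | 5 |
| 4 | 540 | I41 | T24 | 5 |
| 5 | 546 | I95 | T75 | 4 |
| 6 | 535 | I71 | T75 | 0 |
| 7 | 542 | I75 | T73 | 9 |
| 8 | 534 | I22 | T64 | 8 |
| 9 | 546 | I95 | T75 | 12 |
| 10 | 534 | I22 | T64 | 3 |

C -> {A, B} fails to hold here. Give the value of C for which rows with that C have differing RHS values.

C=T95: row 1 → {A,B} = (546, I71) ✓
C=T75: rows 2, 5, 6, 9 → {A,B} takes values {(541, I58), (546, I95), (535, I71)} — violation
C=T24: rows 3, 4 → {A,B} = (540, I41), (540, I41) ✓
C=T73: row 7 → {A,B} = (542, I75) ✓
C=T64: rows 8, 10 → {A,B} = (534, I22), (534, I22) ✓
The only C value with inconsistent RHS is C=T75.

T75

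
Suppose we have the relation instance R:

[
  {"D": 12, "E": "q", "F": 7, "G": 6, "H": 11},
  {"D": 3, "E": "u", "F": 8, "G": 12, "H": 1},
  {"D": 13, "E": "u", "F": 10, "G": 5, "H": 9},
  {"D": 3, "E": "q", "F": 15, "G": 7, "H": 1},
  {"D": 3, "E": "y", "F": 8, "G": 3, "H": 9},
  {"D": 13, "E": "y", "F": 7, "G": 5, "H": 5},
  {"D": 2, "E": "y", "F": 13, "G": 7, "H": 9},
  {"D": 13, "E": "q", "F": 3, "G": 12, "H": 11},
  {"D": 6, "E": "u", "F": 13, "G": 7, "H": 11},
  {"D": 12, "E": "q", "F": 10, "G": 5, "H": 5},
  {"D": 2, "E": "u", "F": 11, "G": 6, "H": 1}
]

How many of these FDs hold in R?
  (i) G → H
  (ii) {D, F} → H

(i) G → H: G=6: 2 rows → H takes values {11, 1} — violation; G=12: 2 rows → H takes values {1, 11} — violation; G=5: 3 rows → H takes values {9, 5} — violation; G=7: 3 rows → H takes values {1, 9, 11} — violation — fails.
(ii) {D, F} → H: (D=3, F=8): 2 rows → H takes values {1, 9} — violation — fails.
None of the 2 dependencies hold.

0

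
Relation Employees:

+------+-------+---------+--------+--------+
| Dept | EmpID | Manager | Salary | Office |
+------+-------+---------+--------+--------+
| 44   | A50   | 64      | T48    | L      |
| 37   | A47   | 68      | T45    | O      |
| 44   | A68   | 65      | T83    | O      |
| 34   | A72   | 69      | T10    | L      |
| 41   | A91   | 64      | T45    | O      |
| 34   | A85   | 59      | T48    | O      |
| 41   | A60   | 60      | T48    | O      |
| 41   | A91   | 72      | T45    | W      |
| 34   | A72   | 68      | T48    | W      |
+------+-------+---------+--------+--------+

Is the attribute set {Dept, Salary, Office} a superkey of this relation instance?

Yes

All 9 rows have distinct {Dept, Salary, Office} values, so {Dept, Salary, Office} → (all attributes) holds and {Dept, Salary, Office} is a superkey.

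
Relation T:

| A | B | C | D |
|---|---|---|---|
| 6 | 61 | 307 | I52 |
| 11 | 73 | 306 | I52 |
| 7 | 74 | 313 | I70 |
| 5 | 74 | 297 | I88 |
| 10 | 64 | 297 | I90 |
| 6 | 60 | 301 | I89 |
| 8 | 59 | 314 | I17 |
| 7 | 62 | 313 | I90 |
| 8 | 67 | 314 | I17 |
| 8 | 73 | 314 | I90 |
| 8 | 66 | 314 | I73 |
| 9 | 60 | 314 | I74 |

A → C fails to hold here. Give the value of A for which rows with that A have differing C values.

A=6: 2 rows → C takes values {307, 301} — violation
A=11: 1 row → C = 306 ✓
A=7: 2 rows → C = 313, 313 ✓
A=5: 1 row → C = 297 ✓
A=10: 1 row → C = 297 ✓
A=8: 4 rows → C = 314, 314, 314, 314 ✓
A=9: 1 row → C = 314 ✓
The only A value with inconsistent C is A=6.

6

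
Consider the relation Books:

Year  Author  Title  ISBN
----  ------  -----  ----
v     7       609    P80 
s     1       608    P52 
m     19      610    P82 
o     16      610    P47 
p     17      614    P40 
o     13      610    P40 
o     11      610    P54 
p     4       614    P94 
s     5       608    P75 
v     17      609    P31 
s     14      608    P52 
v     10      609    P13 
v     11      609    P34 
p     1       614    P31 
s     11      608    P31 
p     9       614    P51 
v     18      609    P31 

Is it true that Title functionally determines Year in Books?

No

Title=609: 5 rows → Year = v, v, v, v, v ✓
Title=608: 4 rows → Year = s, s, s, s ✓
Title=610: 4 rows → Year takes values {m, o} — violation
Title=614: 4 rows → Year = p, p, p, p ✓
Two rows agree on Title but differ on Year, so Title -> Year does not hold.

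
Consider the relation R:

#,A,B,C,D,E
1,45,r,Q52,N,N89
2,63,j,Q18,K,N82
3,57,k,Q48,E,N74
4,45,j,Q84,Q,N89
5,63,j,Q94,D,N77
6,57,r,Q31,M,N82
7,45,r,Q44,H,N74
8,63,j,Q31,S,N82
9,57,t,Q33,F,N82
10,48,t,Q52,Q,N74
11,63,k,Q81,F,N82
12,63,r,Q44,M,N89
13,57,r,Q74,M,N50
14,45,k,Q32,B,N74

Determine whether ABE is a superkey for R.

Rows 2 and 8 have the same ABE value (A=63, B=j, E=N82) but are distinct tuples, so ABE does not determine every attribute — not a superkey.

No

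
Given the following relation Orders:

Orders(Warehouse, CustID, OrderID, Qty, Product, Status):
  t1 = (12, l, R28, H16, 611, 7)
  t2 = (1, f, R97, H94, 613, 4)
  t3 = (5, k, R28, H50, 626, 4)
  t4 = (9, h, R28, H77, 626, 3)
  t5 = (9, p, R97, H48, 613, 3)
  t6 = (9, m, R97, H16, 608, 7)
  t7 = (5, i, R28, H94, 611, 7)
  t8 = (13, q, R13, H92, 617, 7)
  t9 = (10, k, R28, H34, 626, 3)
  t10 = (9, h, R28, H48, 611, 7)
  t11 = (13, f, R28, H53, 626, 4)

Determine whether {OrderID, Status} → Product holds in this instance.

(OrderID=R28, Status=7): rows 1, 7, 10 → Product = 611, 611, 611 ✓
(OrderID=R97, Status=4): row 2 → Product = 613 ✓
(OrderID=R28, Status=4): rows 3, 11 → Product = 626, 626 ✓
(OrderID=R28, Status=3): rows 4, 9 → Product = 626, 626 ✓
(OrderID=R97, Status=3): row 5 → Product = 613 ✓
(OrderID=R97, Status=7): row 6 → Product = 608 ✓
(OrderID=R13, Status=7): row 8 → Product = 617 ✓
Every {OrderID, Status} value is associated with a single Product value, so {OrderID, Status} → Product holds.

Yes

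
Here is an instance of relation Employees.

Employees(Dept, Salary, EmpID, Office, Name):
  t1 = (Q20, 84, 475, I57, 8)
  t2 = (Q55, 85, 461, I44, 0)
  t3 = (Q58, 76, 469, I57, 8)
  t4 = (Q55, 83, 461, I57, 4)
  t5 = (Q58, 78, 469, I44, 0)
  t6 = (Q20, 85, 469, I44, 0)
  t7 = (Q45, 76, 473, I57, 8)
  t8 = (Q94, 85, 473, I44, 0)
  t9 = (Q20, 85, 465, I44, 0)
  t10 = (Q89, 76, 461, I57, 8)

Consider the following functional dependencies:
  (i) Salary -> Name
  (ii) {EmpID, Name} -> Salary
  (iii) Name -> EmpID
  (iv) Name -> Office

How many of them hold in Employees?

2

(i) Salary -> Name: every LHS value maps to a single RHS value — holds.
(ii) {EmpID, Name} -> Salary: (EmpID=469, Name=0): rows 5, 6 → Salary takes values {78, 85} — violation — fails.
(iii) Name -> EmpID: Name=8: rows 1, 3, 7, 10 → EmpID takes values {475, 469, 473, 461} — violation; Name=0: rows 2, 5, 6, 8, 9 → EmpID takes values {461, 469, 473, 465} — violation — fails.
(iv) Name -> Office: every LHS value maps to a single RHS value — holds.
2 of the 4 dependencies hold.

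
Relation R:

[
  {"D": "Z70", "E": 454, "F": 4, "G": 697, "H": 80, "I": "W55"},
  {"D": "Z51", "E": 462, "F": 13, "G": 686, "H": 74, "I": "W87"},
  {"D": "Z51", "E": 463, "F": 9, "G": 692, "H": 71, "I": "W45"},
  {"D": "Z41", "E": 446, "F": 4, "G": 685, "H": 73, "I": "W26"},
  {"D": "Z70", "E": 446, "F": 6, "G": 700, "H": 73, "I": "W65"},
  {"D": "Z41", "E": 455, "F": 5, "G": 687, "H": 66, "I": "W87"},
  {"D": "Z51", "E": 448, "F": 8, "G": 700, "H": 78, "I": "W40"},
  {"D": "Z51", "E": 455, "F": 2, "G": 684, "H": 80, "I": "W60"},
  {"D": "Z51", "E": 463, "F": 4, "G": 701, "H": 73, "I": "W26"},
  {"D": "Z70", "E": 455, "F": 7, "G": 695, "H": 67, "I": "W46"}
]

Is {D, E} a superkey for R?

Two distinct rows share (D=Z51, E=463), so {D, E} does not determine every attribute — not a superkey.

No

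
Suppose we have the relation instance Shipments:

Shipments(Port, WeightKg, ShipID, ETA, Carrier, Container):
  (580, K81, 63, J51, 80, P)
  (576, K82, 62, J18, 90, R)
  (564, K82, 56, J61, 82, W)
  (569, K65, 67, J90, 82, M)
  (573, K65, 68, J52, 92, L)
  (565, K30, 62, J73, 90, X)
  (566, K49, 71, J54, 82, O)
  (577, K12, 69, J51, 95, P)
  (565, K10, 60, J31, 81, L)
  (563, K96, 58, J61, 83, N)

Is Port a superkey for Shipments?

Two distinct rows share Port=565, so Port does not determine every attribute — not a superkey.

No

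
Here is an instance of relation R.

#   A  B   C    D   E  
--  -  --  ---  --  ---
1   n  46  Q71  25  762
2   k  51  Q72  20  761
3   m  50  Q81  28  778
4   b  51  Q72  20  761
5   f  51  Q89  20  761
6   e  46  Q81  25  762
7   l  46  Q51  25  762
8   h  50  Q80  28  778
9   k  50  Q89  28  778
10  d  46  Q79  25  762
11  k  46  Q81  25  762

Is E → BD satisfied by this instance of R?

E=762: rows 1, 6, 7, 10, 11 → {B,D} = (46, 25), (46, 25), (46, 25), (46, 25), (46, 25) ✓
E=761: rows 2, 4, 5 → {B,D} = (51, 20), (51, 20), (51, 20) ✓
E=778: rows 3, 8, 9 → {B,D} = (50, 28), (50, 28), (50, 28) ✓
Every E value is associated with a single BD value, so E → BD holds.

Yes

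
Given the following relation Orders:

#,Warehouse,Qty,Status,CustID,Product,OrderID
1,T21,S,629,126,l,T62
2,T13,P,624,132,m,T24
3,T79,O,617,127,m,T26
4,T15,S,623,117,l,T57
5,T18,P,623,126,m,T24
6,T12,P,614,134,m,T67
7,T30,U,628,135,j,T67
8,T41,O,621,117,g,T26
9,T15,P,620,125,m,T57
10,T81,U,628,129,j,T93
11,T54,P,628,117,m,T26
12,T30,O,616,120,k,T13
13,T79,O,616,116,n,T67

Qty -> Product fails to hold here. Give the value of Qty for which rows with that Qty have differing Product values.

O

Qty=S: rows 1, 4 → Product = l, l ✓
Qty=P: rows 2, 5, 6, 9, 11 → Product = m, m, m, m, m ✓
Qty=O: rows 3, 8, 12, 13 → Product takes values {m, g, k, n} — violation
Qty=U: rows 7, 10 → Product = j, j ✓
The only Qty value with inconsistent Product is Qty=O.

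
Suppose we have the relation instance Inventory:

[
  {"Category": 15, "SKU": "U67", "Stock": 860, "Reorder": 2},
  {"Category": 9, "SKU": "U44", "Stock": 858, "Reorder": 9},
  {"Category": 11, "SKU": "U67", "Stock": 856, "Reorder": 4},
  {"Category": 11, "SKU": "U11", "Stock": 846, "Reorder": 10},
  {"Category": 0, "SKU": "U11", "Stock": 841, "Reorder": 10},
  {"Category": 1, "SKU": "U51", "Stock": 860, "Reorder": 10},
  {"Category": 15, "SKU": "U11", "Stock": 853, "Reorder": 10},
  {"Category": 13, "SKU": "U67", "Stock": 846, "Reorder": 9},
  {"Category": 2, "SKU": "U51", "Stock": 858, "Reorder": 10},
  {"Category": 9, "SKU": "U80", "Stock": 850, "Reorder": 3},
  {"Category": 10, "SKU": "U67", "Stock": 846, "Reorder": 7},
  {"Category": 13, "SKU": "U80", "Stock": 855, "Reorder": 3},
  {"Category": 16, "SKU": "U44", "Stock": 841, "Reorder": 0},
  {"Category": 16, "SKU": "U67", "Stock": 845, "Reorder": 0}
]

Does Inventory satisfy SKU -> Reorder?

No

SKU=U67: 5 rows → Reorder takes values {2, 4, 9, 7, 0} — violation
SKU=U44: 2 rows → Reorder takes values {9, 0} — violation
SKU=U11: 3 rows → Reorder = 10, 10, 10 ✓
SKU=U51: 2 rows → Reorder = 10, 10 ✓
SKU=U80: 2 rows → Reorder = 3, 3 ✓
Two rows agree on SKU but differ on Reorder, so SKU -> Reorder does not hold.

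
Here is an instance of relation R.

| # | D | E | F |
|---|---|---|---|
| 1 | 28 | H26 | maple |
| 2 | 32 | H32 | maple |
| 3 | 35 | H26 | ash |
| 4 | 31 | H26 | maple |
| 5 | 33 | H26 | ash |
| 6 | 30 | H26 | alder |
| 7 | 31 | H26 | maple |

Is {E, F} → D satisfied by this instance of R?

(E=H26, F=maple): rows 1, 4, 7 → D takes values {28, 31} — violation
(E=H32, F=maple): row 2 → D = 32 ✓
(E=H26, F=ash): rows 3, 5 → D takes values {35, 33} — violation
(E=H26, F=alder): row 6 → D = 30 ✓
Two rows agree on {E, F} but differ on D, so {E, F} → D does not hold.

No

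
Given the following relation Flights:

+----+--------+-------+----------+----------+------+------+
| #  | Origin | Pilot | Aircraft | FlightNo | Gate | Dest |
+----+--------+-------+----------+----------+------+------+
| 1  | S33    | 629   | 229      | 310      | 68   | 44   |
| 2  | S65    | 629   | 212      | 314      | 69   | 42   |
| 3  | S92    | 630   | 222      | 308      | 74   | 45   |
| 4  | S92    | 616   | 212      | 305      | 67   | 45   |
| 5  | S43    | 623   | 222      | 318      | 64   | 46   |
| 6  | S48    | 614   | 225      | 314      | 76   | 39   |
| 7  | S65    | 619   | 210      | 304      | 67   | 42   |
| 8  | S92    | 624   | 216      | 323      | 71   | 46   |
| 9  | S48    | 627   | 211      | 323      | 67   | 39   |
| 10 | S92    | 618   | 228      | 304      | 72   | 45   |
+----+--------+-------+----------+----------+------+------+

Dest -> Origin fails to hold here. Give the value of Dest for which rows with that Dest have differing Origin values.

Dest=44: row 1 → Origin = S33 ✓
Dest=42: rows 2, 7 → Origin = S65, S65 ✓
Dest=45: rows 3, 4, 10 → Origin = S92, S92, S92 ✓
Dest=46: rows 5, 8 → Origin takes values {S43, S92} — violation
Dest=39: rows 6, 9 → Origin = S48, S48 ✓
The only Dest value with inconsistent Origin is Dest=46.

46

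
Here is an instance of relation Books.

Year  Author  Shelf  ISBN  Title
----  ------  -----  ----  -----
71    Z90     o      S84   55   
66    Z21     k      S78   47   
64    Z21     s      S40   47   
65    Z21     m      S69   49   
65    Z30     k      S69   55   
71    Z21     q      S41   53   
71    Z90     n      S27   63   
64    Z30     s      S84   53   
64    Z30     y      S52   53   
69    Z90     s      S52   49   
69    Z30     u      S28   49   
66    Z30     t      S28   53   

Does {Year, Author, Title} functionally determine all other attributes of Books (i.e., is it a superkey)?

Two distinct rows share (Year=64, Author=Z30, Title=53), so {Year, Author, Title} does not determine every attribute — not a superkey.

No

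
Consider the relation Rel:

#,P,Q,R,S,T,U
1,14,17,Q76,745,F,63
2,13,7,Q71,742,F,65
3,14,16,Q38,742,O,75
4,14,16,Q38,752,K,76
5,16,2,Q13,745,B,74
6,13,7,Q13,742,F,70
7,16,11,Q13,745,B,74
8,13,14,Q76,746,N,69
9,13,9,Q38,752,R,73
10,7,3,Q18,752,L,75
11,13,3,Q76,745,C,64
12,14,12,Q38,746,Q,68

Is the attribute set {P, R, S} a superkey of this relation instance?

No

Rows 5 and 7 have the same {P, R, S} value (P=16, R=Q13, S=745) but are distinct tuples, so {P, R, S} does not determine every attribute — not a superkey.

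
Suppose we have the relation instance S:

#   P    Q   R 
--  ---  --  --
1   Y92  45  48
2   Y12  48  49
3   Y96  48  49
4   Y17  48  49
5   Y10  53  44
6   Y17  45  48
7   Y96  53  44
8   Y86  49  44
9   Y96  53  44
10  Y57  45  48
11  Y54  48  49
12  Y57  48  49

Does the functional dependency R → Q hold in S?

R=48: rows 1, 6, 10 → Q = 45, 45, 45 ✓
R=49: rows 2, 3, 4, 11, 12 → Q = 48, 48, 48, 48, 48 ✓
R=44: rows 5, 7, 8, 9 → Q takes values {53, 49} — violation
Two rows agree on R but differ on Q, so R → Q does not hold.

No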